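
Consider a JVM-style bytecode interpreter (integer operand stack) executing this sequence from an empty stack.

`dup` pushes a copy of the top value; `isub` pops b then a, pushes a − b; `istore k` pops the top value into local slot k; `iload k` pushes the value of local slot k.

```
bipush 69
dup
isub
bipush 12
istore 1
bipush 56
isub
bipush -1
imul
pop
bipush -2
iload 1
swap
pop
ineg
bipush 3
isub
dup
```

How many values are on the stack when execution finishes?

bipush 69 : [69]
dup       : [69, 69]
isub      : [0]
bipush 12 : [0, 12]
istore 1  : [0]
bipush 56 : [0, 56]
isub      : [-56]
bipush -1 : [-56, -1]
imul      : [56]
pop       : []
bipush -2 : [-2]
iload 1   : [-2, 12]
swap      : [12, -2]
pop       : [12]
ineg      : [-12]
bipush 3  : [-12, 3]
isub      : [-15]
dup       : [-15, -15]

2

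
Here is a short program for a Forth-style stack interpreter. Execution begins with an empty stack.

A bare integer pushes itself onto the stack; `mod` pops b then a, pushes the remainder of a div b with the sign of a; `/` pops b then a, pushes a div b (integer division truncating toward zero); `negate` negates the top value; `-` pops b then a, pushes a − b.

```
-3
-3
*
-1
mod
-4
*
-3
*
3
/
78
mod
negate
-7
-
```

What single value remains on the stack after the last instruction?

-3     : -3
-3     : -3 -3
*      : 9
-1     : 9 -1
mod    : 0
-4     : 0 -4
*      : 0
-3     : 0 -3
*      : 0
3      : 0 3
/      : 0
78     : 0 78
mod    : 0
negate : 0
-7     : 0 -7
-      : 7

7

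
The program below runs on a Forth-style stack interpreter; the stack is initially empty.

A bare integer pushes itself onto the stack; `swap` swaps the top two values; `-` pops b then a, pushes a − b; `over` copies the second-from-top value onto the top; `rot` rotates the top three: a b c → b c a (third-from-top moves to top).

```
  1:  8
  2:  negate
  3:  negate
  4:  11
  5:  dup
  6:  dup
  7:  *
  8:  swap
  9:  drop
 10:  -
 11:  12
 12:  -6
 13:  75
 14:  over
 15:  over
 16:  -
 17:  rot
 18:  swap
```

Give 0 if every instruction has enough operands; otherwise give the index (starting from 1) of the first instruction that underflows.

8      : [8]
negate : [-8]
negate : [8]
11     : [8, 11]
dup    : [8, 11, 11]
dup    : [8, 11, 11, 11]
*      : [8, 11, 121]
swap   : [8, 121, 11]
drop   : [8, 121]
-      : [-113]
12     : [-113, 12]
-6     : [-113, 12, -6]
75     : [-113, 12, -6, 75]
over   : [-113, 12, -6, 75, -6]
over   : [-113, 12, -6, 75, -6, 75]
-      : [-113, 12, -6, 75, -81]
rot    : [-113, 12, 75, -81, -6]
swap   : [-113, 12, 75, -6, -81]

0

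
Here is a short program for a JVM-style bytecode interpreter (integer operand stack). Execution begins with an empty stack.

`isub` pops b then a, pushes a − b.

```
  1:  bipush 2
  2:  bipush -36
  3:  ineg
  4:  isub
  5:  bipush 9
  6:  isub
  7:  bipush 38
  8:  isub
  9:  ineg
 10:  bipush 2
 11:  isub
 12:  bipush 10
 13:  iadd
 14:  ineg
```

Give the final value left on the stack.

bipush 2   -> [2]
bipush -36 -> [2, -36]
ineg       -> [2, 36]
isub       -> [-34]
bipush 9   -> [-34, 9]
isub       -> [-43]
bipush 38  -> [-43, 38]
isub       -> [-81]
ineg       -> [81]
bipush 2   -> [81, 2]
isub       -> [79]
bipush 10  -> [79, 10]
iadd       -> [89]
ineg       -> [-89]

-89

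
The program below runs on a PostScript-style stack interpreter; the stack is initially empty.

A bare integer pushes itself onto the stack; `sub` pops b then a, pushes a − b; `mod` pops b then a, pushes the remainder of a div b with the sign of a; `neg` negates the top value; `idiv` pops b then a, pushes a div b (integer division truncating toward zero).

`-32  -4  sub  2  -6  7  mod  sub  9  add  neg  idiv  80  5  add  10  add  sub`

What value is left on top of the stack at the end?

-32  -> [-32]
-4   -> [-32, -4]
sub  -> [-28]
2    -> [-28, 2]
-6   -> [-28, 2, -6]
7    -> [-28, 2, -6, 7]
mod  -> [-28, 2, -6]
sub  -> [-28, 8]
9    -> [-28, 8, 9]
add  -> [-28, 17]
neg  -> [-28, -17]
idiv -> [1]
80   -> [1, 80]
5    -> [1, 80, 5]
add  -> [1, 85]
10   -> [1, 85, 10]
add  -> [1, 95]
sub  -> [-94]

-94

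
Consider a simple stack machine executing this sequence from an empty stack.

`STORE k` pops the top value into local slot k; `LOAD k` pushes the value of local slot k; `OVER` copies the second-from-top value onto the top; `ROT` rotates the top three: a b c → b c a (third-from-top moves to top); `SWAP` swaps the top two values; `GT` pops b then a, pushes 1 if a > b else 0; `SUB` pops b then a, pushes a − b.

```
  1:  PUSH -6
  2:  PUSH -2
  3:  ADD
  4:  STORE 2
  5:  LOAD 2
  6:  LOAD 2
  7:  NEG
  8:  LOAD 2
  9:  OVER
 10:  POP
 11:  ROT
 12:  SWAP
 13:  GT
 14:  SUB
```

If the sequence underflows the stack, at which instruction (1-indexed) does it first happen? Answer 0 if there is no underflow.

0

PUSH -6 → -6
PUSH -2 → -6 -2
ADD     → -8
STORE 2 → (empty)
LOAD 2  → -8
LOAD 2  → -8 -8
NEG     → -8 8
LOAD 2  → -8 8 -8
OVER    → -8 8 -8 8
POP     → -8 8 -8
ROT     → 8 -8 -8
SWAP    → 8 -8 -8
GT      → 8 0
SUB     → 8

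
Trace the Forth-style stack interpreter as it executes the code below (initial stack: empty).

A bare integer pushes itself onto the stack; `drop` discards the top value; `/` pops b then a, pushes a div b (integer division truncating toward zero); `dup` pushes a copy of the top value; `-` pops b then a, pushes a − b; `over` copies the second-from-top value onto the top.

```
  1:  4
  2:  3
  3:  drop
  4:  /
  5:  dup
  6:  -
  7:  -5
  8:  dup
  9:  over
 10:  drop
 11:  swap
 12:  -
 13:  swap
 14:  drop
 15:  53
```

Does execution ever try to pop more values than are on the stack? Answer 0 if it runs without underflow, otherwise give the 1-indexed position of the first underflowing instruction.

4

4     [4]
3     [4, 3]
drop  [4]
/  — needs 2 operands, stack has 1 → underflow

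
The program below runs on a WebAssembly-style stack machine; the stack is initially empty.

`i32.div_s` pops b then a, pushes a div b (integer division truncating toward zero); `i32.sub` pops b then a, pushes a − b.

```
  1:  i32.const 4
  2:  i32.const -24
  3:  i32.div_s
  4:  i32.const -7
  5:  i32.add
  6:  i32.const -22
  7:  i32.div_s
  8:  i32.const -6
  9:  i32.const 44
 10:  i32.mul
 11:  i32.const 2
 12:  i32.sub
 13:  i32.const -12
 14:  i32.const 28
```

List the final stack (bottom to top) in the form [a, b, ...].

[0, -266, -12, 28]

i32.const 4   -> [4]
i32.const -24 -> [4, -24]
i32.div_s     -> [0]
i32.const -7  -> [0, -7]
i32.add       -> [-7]
i32.const -22 -> [-7, -22]
i32.div_s     -> [0]
i32.const -6  -> [0, -6]
i32.const 44  -> [0, -6, 44]
i32.mul       -> [0, -264]
i32.const 2   -> [0, -264, 2]
i32.sub       -> [0, -266]
i32.const -12 -> [0, -266, -12]
i32.const 28  -> [0, -266, -12, 28]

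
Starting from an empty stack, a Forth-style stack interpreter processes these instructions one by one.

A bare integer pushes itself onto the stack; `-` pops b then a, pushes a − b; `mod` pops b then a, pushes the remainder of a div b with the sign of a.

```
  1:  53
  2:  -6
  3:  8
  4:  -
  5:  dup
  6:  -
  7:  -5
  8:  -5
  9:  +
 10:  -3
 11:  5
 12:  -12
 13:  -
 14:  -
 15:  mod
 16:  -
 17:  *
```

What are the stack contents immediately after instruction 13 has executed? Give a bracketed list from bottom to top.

[53, 0, -10, -3, 17]

53  : 53
-6  : 53 -6
8   : 53 -6 8
-   : 53 -14
dup : 53 -14 -14
-   : 53 0
-5  : 53 0 -5
-5  : 53 0 -5 -5
+   : 53 0 -10
-3  : 53 0 -10 -3
5   : 53 0 -10 -3 5
-12 : 53 0 -10 -3 5 -12
-   : 53 0 -10 -3 17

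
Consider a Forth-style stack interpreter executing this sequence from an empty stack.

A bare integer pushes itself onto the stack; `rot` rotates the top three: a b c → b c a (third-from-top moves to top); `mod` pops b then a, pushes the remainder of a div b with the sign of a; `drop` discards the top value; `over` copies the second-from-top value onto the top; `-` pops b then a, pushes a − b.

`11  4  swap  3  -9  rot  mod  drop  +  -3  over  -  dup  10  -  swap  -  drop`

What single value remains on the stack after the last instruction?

7

11    11
4     11 4
swap  4 11
3     4 11 3
-9    4 11 3 -9
rot   4 3 -9 11
mod   4 3 -9
drop  4 3
+     7
-3    7 -3
over  7 -3 7
-     7 -10
dup   7 -10 -10
10    7 -10 -10 10
-     7 -10 -20
swap  7 -20 -10
-     7 -10
drop  7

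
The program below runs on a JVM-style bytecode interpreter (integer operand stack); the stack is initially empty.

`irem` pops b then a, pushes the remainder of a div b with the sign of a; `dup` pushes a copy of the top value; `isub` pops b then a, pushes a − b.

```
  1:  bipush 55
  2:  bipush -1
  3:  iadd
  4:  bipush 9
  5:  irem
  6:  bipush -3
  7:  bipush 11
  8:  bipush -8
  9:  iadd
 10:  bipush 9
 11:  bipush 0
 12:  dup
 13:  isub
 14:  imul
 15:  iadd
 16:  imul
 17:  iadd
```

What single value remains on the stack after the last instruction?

bipush 55  [55]
bipush -1  [55, -1]
iadd       [54]
bipush 9   [54, 9]
irem       [0]
bipush -3  [0, -3]
bipush 11  [0, -3, 11]
bipush -8  [0, -3, 11, -8]
iadd       [0, -3, 3]
bipush 9   [0, -3, 3, 9]
bipush 0   [0, -3, 3, 9, 0]
dup        [0, -3, 3, 9, 0, 0]
isub       [0, -3, 3, 9, 0]
imul       [0, -3, 3, 0]
iadd       [0, -3, 3]
imul       [0, -9]
iadd       [-9]

-9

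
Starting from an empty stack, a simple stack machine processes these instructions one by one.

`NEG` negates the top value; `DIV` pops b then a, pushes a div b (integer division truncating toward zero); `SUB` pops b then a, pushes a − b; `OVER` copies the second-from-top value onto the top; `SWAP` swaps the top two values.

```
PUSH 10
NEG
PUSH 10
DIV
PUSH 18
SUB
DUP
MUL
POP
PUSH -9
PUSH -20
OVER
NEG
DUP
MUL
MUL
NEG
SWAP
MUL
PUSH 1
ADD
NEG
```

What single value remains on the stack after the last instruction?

PUSH 10  : [10]
NEG      : [-10]
PUSH 10  : [-10, 10]
DIV      : [-1]
PUSH 18  : [-1, 18]
SUB      : [-19]
DUP      : [-19, -19]
MUL      : [361]
POP      : []
PUSH -9  : [-9]
PUSH -20 : [-9, -20]
OVER     : [-9, -20, -9]
NEG      : [-9, -20, 9]
DUP      : [-9, -20, 9, 9]
MUL      : [-9, -20, 81]
MUL      : [-9, -1620]
NEG      : [-9, 1620]
SWAP     : [1620, -9]
MUL      : [-14580]
PUSH 1   : [-14580, 1]
ADD      : [-14579]
NEG      : [14579]

14579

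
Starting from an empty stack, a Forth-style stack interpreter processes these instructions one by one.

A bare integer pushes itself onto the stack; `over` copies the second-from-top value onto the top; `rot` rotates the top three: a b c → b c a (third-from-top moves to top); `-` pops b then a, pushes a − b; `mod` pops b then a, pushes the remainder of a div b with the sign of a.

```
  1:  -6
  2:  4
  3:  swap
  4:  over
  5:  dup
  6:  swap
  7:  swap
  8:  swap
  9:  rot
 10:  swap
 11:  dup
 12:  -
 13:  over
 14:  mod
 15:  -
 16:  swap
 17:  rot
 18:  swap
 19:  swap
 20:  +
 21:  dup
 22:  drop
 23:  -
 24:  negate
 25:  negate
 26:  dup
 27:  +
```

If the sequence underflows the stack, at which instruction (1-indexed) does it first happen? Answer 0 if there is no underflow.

0

-6     → -6
4      → -6 4
swap   → 4 -6
over   → 4 -6 4
dup    → 4 -6 4 4
swap   → 4 -6 4 4
swap   → 4 -6 4 4
swap   → 4 -6 4 4
rot    → 4 4 4 -6
swap   → 4 4 -6 4
dup    → 4 4 -6 4 4
-      → 4 4 -6 0
over   → 4 4 -6 0 -6
mod    → 4 4 -6 0
-      → 4 4 -6
swap   → 4 -6 4
rot    → -6 4 4
swap   → -6 4 4
swap   → -6 4 4
+      → -6 8
dup    → -6 8 8
drop   → -6 8
-      → -14
negate → 14
negate → -14
dup    → -14 -14
+      → -28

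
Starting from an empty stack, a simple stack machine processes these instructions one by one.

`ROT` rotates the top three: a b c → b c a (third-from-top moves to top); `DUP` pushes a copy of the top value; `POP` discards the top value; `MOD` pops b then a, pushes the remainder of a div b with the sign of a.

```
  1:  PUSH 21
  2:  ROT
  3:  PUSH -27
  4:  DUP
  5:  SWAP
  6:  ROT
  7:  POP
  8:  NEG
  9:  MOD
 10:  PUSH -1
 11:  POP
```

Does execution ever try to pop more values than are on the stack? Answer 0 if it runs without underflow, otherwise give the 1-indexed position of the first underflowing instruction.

PUSH 21 → [21]
ROT  — needs 3 operands, stack has 1 → underflow

2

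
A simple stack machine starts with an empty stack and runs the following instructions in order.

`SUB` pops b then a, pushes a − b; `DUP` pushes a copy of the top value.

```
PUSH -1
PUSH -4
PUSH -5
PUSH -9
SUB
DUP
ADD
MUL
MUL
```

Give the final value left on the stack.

32

PUSH -1 -> [-1]
PUSH -4 -> [-1, -4]
PUSH -5 -> [-1, -4, -5]
PUSH -9 -> [-1, -4, -5, -9]
SUB     -> [-1, -4, 4]
DUP     -> [-1, -4, 4, 4]
ADD     -> [-1, -4, 8]
MUL     -> [-1, -32]
MUL     -> [32]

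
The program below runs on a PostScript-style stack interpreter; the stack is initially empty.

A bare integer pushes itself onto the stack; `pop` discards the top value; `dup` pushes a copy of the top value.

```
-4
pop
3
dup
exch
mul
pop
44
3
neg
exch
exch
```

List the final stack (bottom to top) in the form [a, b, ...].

-4    [-4]
pop   []
3     [3]
dup   [3, 3]
exch  [3, 3]
mul   [9]
pop   []
44    [44]
3     [44, 3]
neg   [44, -3]
exch  [-3, 44]
exch  [44, -3]

[44, -3]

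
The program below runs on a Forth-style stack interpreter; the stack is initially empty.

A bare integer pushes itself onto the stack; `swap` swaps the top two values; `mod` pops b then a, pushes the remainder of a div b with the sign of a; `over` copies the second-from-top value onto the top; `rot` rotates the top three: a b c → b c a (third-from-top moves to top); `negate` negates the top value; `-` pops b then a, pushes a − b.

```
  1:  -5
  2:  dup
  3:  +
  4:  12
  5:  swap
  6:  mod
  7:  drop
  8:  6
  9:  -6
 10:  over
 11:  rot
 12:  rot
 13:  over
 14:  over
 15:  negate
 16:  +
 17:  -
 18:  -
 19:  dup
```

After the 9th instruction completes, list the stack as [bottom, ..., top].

[6, -6]

-5   → -5
dup  → -5 -5
+    → -10
12   → -10 12
swap → 12 -10
mod  → 2
drop → (empty)
6    → 6
-6   → 6 -6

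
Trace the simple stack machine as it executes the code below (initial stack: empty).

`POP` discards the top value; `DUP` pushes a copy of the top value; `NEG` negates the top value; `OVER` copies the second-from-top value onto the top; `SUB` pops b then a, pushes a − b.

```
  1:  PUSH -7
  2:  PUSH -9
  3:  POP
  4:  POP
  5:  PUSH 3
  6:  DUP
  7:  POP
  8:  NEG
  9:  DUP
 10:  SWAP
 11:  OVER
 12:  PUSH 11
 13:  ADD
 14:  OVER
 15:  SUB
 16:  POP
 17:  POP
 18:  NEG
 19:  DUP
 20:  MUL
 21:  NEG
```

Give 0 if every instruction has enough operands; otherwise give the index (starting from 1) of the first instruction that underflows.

PUSH -7 : [-7]
PUSH -9 : [-7, -9]
POP     : [-7]
POP     : []
PUSH 3  : [3]
DUP     : [3, 3]
POP     : [3]
NEG     : [-3]
DUP     : [-3, -3]
SWAP    : [-3, -3]
OVER    : [-3, -3, -3]
PUSH 11 : [-3, -3, -3, 11]
ADD     : [-3, -3, 8]
OVER    : [-3, -3, 8, -3]
SUB     : [-3, -3, 11]
POP     : [-3, -3]
POP     : [-3]
NEG     : [3]
DUP     : [3, 3]
MUL     : [9]
NEG     : [-9]

0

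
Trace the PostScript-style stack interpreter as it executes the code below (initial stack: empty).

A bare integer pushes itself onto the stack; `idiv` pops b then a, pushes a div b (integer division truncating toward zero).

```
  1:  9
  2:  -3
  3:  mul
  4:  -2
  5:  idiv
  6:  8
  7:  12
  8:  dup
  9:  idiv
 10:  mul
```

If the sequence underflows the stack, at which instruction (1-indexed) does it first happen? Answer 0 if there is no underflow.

9    → [9]
-3   → [9, -3]
mul  → [-27]
-2   → [-27, -2]
idiv → [13]
8    → [13, 8]
12   → [13, 8, 12]
dup  → [13, 8, 12, 12]
idiv → [13, 8, 1]
mul  → [13, 8]

0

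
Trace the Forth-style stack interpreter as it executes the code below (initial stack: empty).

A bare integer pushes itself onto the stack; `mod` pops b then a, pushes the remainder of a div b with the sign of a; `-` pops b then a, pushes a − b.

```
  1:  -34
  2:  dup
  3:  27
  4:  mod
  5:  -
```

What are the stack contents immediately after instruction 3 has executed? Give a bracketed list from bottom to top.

[-34, -34, 27]

-34 : [-34]
dup : [-34, -34]
27  : [-34, -34, 27]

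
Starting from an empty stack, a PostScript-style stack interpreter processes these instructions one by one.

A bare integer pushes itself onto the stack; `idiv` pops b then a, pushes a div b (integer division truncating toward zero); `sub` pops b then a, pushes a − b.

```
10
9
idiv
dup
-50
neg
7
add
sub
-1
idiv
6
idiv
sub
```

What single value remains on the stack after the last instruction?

-8

10   → [10]
9    → [10, 9]
idiv → [1]
dup  → [1, 1]
-50  → [1, 1, -50]
neg  → [1, 1, 50]
7    → [1, 1, 50, 7]
add  → [1, 1, 57]
sub  → [1, -56]
-1   → [1, -56, -1]
idiv → [1, 56]
6    → [1, 56, 6]
idiv → [1, 9]
sub  → [-8]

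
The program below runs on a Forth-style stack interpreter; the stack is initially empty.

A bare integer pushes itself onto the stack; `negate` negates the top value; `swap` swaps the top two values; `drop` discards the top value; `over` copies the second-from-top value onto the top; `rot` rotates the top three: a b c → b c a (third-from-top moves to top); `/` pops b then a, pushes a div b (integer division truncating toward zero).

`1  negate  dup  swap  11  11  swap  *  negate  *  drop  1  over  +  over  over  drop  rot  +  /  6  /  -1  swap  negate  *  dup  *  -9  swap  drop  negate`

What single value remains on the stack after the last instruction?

9

1      → [1]
negate → [-1]
dup    → [-1, -1]
swap   → [-1, -1]
11     → [-1, -1, 11]
11     → [-1, -1, 11, 11]
swap   → [-1, -1, 11, 11]
*      → [-1, -1, 121]
negate → [-1, -1, -121]
*      → [-1, 121]
drop   → [-1]
1      → [-1, 1]
over   → [-1, 1, -1]
+      → [-1, 0]
over   → [-1, 0, -1]
over   → [-1, 0, -1, 0]
drop   → [-1, 0, -1]
rot    → [0, -1, -1]
+      → [0, -2]
/      → [0]
6      → [0, 6]
/      → [0]
-1     → [0, -1]
swap   → [-1, 0]
negate → [-1, 0]
*      → [0]
dup    → [0, 0]
*      → [0]
-9     → [0, -9]
swap   → [-9, 0]
drop   → [-9]
negate → [9]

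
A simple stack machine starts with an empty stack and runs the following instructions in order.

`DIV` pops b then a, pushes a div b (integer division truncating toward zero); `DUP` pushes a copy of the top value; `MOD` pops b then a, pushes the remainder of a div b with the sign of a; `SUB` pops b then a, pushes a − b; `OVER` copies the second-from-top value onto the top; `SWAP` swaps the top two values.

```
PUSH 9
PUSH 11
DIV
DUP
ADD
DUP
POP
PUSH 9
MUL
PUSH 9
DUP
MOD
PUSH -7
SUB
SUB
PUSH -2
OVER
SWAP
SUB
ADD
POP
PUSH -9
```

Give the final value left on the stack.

PUSH 9  -> 9
PUSH 11 -> 9 11
DIV     -> 0
DUP     -> 0 0
ADD     -> 0
DUP     -> 0 0
POP     -> 0
PUSH 9  -> 0 9
MUL     -> 0
PUSH 9  -> 0 9
DUP     -> 0 9 9
MOD     -> 0 0
PUSH -7 -> 0 0 -7
SUB     -> 0 7
SUB     -> -7
PUSH -2 -> -7 -2
OVER    -> -7 -2 -7
SWAP    -> -7 -7 -2
SUB     -> -7 -5
ADD     -> -12
POP     -> (empty)
PUSH -9 -> -9

-9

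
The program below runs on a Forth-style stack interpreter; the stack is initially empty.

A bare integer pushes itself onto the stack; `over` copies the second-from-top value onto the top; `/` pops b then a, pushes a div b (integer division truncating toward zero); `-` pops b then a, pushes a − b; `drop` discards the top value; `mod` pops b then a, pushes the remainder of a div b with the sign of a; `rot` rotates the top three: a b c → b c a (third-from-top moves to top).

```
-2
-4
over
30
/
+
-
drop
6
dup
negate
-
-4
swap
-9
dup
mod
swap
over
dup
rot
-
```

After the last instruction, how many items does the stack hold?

4

-2      -2
-4      -2 -4
over    -2 -4 -2
30      -2 -4 -2 30
/       -2 -4 0
+       -2 -4
-       2
drop    (empty)
6       6
dup     6 6
negate  6 -6
-       12
-4      12 -4
swap    -4 12
-9      -4 12 -9
dup     -4 12 -9 -9
mod     -4 12 0
swap    -4 0 12
over    -4 0 12 0
dup     -4 0 12 0 0
rot     -4 0 0 0 12
-       -4 0 0 -12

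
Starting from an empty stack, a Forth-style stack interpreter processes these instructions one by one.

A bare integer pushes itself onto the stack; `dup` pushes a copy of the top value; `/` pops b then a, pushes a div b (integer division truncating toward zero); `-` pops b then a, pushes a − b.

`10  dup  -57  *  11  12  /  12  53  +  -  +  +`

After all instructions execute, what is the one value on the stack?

-625

10  → 10
dup → 10 10
-57 → 10 10 -57
*   → 10 -570
11  → 10 -570 11
12  → 10 -570 11 12
/   → 10 -570 0
12  → 10 -570 0 12
53  → 10 -570 0 12 53
+   → 10 -570 0 65
-   → 10 -570 -65
+   → 10 -635
+   → -625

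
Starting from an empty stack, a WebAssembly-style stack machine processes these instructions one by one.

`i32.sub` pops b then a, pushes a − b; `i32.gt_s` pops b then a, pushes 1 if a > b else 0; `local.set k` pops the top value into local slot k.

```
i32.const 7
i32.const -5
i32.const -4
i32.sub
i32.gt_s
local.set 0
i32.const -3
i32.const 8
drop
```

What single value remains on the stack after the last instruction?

i32.const 7  -> 7
i32.const -5 -> 7 -5
i32.const -4 -> 7 -5 -4
i32.sub      -> 7 -1
i32.gt_s     -> 1
local.set 0  -> (empty)
i32.const -3 -> -3
i32.const 8  -> -3 8
drop         -> -3

-3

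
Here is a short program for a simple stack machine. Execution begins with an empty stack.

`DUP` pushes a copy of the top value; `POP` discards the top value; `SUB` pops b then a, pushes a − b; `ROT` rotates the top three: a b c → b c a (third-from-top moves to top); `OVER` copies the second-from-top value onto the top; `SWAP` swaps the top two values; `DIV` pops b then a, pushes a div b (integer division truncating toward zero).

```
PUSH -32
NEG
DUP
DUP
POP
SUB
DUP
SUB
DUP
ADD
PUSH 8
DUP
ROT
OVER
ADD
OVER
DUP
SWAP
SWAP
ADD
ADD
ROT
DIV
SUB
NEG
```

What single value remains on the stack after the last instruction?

PUSH -32 : [-32]
NEG      : [32]
DUP      : [32, 32]
DUP      : [32, 32, 32]
POP      : [32, 32]
SUB      : [0]
DUP      : [0, 0]
SUB      : [0]
DUP      : [0, 0]
ADD      : [0]
PUSH 8   : [0, 8]
DUP      : [0, 8, 8]
ROT      : [8, 8, 0]
OVER     : [8, 8, 0, 8]
ADD      : [8, 8, 8]
OVER     : [8, 8, 8, 8]
DUP      : [8, 8, 8, 8, 8]
SWAP     : [8, 8, 8, 8, 8]
SWAP     : [8, 8, 8, 8, 8]
ADD      : [8, 8, 8, 16]
ADD      : [8, 8, 24]
ROT      : [8, 24, 8]
DIV      : [8, 3]
SUB      : [5]
NEG      : [-5]

-5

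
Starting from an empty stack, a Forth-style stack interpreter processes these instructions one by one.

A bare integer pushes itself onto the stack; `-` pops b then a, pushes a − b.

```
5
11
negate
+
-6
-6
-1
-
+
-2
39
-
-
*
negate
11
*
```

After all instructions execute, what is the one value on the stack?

1980

5      -> [5]
11     -> [5, 11]
negate -> [5, -11]
+      -> [-6]
-6     -> [-6, -6]
-6     -> [-6, -6, -6]
-1     -> [-6, -6, -6, -1]
-      -> [-6, -6, -5]
+      -> [-6, -11]
-2     -> [-6, -11, -2]
39     -> [-6, -11, -2, 39]
-      -> [-6, -11, -41]
-      -> [-6, 30]
*      -> [-180]
negate -> [180]
11     -> [180, 11]
*      -> [1980]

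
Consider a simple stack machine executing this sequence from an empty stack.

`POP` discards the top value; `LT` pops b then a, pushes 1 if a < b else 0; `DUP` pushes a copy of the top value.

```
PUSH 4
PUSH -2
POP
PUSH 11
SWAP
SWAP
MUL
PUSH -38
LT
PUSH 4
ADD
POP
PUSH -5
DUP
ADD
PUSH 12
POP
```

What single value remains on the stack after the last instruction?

PUSH 4   → 4
PUSH -2  → 4 -2
POP      → 4
PUSH 11  → 4 11
SWAP     → 11 4
SWAP     → 4 11
MUL      → 44
PUSH -38 → 44 -38
LT       → 0
PUSH 4   → 0 4
ADD      → 4
POP      → (empty)
PUSH -5  → -5
DUP      → -5 -5
ADD      → -10
PUSH 12  → -10 12
POP      → -10

-10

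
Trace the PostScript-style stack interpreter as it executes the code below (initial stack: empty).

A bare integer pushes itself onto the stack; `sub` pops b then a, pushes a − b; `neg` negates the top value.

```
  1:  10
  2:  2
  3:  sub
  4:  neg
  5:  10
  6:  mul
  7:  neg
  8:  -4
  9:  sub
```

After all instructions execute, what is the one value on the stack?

10   [10]
2    [10, 2]
sub  [8]
neg  [-8]
10   [-8, 10]
mul  [-80]
neg  [80]
-4   [80, -4]
sub  [84]

84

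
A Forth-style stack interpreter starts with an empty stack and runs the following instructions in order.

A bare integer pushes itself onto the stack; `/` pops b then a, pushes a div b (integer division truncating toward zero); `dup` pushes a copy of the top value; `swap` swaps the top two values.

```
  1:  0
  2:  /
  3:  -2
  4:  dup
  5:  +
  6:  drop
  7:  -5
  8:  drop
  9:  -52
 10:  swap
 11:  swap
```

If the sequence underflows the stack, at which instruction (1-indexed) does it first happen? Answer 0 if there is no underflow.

0 : [0]
/  — needs 2 operands, stack has 1 → underflow

2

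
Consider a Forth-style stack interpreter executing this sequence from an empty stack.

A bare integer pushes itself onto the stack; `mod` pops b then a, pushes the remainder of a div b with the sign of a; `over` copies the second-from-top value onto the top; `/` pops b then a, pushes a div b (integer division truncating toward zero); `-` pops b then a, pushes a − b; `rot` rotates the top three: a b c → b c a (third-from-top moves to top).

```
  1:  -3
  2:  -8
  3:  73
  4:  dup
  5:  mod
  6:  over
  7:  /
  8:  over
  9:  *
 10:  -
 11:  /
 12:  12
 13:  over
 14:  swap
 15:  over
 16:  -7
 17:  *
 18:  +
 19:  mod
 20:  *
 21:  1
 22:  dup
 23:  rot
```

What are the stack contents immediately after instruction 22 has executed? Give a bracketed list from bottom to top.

[0, 1, 1]

-3   : -3
-8   : -3 -8
73   : -3 -8 73
dup  : -3 -8 73 73
mod  : -3 -8 0
over : -3 -8 0 -8
/    : -3 -8 0
over : -3 -8 0 -8
*    : -3 -8 0
-    : -3 -8
/    : 0
12   : 0 12
over : 0 12 0
swap : 0 0 12
over : 0 0 12 0
-7   : 0 0 12 0 -7
*    : 0 0 12 0
+    : 0 0 12
mod  : 0 0
*    : 0
1    : 0 1
dup  : 0 1 1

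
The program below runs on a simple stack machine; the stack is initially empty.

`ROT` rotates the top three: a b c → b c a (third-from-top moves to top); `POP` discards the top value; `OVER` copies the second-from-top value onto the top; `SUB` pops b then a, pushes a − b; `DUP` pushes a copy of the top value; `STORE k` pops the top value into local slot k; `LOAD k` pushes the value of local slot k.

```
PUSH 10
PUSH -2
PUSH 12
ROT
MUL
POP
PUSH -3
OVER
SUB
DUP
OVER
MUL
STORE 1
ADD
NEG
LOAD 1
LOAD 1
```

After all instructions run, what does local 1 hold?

1

PUSH 10 -> [10]
PUSH -2 -> [10, -2]
PUSH 12 -> [10, -2, 12]
ROT     -> [-2, 12, 10]
MUL     -> [-2, 120]
POP     -> [-2]
PUSH -3 -> [-2, -3]
OVER    -> [-2, -3, -2]
SUB     -> [-2, -1]
DUP     -> [-2, -1, -1]
OVER    -> [-2, -1, -1, -1]
MUL     -> [-2, -1, 1]
STORE 1 -> [-2, -1]
ADD     -> [-3]
NEG     -> [3]
LOAD 1  -> [3, 1]
LOAD 1  -> [3, 1, 1]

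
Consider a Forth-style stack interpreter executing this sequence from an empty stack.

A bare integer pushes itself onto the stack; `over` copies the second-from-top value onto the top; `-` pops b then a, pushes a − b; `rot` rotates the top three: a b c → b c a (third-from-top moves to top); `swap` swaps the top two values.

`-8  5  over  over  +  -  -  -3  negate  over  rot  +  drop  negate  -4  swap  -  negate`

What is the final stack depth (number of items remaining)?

-8     : -8
5      : -8 5
over   : -8 5 -8
over   : -8 5 -8 5
+      : -8 5 -3
-      : -8 8
-      : -16
-3     : -16 -3
negate : -16 3
over   : -16 3 -16
rot    : 3 -16 -16
+      : 3 -32
drop   : 3
negate : -3
-4     : -3 -4
swap   : -4 -3
-      : -1
negate : 1

1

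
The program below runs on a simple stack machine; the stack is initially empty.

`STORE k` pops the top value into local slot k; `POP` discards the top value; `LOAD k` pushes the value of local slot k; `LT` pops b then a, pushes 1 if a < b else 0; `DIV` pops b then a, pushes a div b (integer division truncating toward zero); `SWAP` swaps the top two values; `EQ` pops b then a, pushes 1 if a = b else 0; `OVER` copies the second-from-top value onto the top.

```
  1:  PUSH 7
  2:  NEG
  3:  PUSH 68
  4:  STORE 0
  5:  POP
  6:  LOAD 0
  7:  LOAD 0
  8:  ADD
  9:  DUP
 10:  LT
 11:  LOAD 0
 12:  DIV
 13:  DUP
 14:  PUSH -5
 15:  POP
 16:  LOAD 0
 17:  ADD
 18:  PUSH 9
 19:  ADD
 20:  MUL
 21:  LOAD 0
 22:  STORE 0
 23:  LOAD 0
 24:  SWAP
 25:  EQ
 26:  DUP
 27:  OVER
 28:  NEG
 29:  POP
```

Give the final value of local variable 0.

PUSH 7  → 7
NEG     → -7
PUSH 68 → -7 68
STORE 0 → -7
POP     → (empty)
LOAD 0  → 68
LOAD 0  → 68 68
ADD     → 136
DUP     → 136 136
LT      → 0
LOAD 0  → 0 68
DIV     → 0
DUP     → 0 0
PUSH -5 → 0 0 -5
POP     → 0 0
LOAD 0  → 0 0 68
ADD     → 0 68
PUSH 9  → 0 68 9
ADD     → 0 77
MUL     → 0
LOAD 0  → 0 68
STORE 0 → 0
LOAD 0  → 0 68
SWAP    → 68 0
EQ      → 0
DUP     → 0 0
OVER    → 0 0 0
NEG     → 0 0 0
POP     → 0 0

68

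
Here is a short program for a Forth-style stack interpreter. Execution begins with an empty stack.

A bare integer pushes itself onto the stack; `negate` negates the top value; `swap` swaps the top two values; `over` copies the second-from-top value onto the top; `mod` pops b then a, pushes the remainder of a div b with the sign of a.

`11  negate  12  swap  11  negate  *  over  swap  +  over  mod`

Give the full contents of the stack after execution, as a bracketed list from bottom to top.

11     : 11
negate : -11
12     : -11 12
swap   : 12 -11
11     : 12 -11 11
negate : 12 -11 -11
*      : 12 121
over   : 12 121 12
swap   : 12 12 121
+      : 12 133
over   : 12 133 12
mod    : 12 1

[12, 1]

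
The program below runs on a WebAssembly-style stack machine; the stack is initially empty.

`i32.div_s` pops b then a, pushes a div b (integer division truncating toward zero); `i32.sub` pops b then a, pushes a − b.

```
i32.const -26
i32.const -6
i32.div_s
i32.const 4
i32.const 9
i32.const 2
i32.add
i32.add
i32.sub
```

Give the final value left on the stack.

i32.const -26 → [-26]
i32.const -6  → [-26, -6]
i32.div_s     → [4]
i32.const 4   → [4, 4]
i32.const 9   → [4, 4, 9]
i32.const 2   → [4, 4, 9, 2]
i32.add       → [4, 4, 11]
i32.add       → [4, 15]
i32.sub       → [-11]

-11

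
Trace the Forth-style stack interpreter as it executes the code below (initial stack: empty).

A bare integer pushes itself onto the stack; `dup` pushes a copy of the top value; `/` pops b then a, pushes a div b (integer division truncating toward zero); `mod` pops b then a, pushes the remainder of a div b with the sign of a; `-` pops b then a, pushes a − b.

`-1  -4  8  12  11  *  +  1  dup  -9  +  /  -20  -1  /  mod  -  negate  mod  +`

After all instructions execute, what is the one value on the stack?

-5

-1      -1
-4      -1 -4
8       -1 -4 8
12      -1 -4 8 12
11      -1 -4 8 12 11
*       -1 -4 8 132
+       -1 -4 140
1       -1 -4 140 1
dup     -1 -4 140 1 1
-9      -1 -4 140 1 1 -9
+       -1 -4 140 1 -8
/       -1 -4 140 0
-20     -1 -4 140 0 -20
-1      -1 -4 140 0 -20 -1
/       -1 -4 140 0 20
mod     -1 -4 140 0
-       -1 -4 140
negate  -1 -4 -140
mod     -1 -4
+       -5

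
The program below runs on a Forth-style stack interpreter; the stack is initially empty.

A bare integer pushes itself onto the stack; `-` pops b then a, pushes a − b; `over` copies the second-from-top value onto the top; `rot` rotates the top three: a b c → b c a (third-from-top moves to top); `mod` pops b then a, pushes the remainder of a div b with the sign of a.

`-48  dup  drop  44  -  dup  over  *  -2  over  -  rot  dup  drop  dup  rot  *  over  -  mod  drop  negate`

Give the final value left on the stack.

-8464

-48    → [-48]
dup    → [-48, -48]
drop   → [-48]
44     → [-48, 44]
-      → [-92]
dup    → [-92, -92]
over   → [-92, -92, -92]
*      → [-92, 8464]
-2     → [-92, 8464, -2]
over   → [-92, 8464, -2, 8464]
-      → [-92, 8464, -8466]
rot    → [8464, -8466, -92]
dup    → [8464, -8466, -92, -92]
drop   → [8464, -8466, -92]
dup    → [8464, -8466, -92, -92]
rot    → [8464, -92, -92, -8466]
*      → [8464, -92, 778872]
over   → [8464, -92, 778872, -92]
-      → [8464, -92, 778964]
mod    → [8464, -92]
drop   → [8464]
negate → [-8464]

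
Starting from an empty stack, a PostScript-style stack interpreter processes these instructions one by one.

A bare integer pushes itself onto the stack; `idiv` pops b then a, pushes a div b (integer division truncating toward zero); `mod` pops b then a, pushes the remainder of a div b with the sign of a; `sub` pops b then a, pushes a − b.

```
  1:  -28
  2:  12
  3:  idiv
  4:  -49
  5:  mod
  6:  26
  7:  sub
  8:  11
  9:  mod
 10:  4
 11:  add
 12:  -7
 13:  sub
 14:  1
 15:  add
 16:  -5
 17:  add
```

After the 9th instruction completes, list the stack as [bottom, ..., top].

[-6]

-28   -28
12    -28 12
idiv  -2
-49   -2 -49
mod   -2
26    -2 26
sub   -28
11    -28 11
mod   -6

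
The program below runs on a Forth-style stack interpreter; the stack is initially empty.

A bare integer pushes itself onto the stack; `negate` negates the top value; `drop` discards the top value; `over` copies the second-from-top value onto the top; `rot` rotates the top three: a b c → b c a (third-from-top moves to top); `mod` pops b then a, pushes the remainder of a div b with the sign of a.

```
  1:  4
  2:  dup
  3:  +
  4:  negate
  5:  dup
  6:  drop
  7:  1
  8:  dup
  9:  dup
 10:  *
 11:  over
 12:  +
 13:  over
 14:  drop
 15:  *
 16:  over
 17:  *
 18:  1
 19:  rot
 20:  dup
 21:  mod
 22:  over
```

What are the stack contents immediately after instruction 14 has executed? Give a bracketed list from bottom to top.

4      -> 4
dup    -> 4 4
+      -> 8
negate -> -8
dup    -> -8 -8
drop   -> -8
1      -> -8 1
dup    -> -8 1 1
dup    -> -8 1 1 1
*      -> -8 1 1
over   -> -8 1 1 1
+      -> -8 1 2
over   -> -8 1 2 1
drop   -> -8 1 2

[-8, 1, 2]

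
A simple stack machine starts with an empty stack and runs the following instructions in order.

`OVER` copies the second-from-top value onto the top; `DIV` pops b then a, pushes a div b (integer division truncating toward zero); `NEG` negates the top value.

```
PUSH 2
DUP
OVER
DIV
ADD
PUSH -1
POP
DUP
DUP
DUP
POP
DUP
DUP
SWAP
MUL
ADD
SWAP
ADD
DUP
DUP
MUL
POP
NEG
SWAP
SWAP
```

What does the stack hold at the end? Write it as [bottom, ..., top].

PUSH 2   [2]
DUP      [2, 2]
OVER     [2, 2, 2]
DIV      [2, 1]
ADD      [3]
PUSH -1  [3, -1]
POP      [3]
DUP      [3, 3]
DUP      [3, 3, 3]
DUP      [3, 3, 3, 3]
POP      [3, 3, 3]
DUP      [3, 3, 3, 3]
DUP      [3, 3, 3, 3, 3]
SWAP     [3, 3, 3, 3, 3]
MUL      [3, 3, 3, 9]
ADD      [3, 3, 12]
SWAP     [3, 12, 3]
ADD      [3, 15]
DUP      [3, 15, 15]
DUP      [3, 15, 15, 15]
MUL      [3, 15, 225]
POP      [3, 15]
NEG      [3, -15]
SWAP     [-15, 3]
SWAP     [3, -15]

[3, -15]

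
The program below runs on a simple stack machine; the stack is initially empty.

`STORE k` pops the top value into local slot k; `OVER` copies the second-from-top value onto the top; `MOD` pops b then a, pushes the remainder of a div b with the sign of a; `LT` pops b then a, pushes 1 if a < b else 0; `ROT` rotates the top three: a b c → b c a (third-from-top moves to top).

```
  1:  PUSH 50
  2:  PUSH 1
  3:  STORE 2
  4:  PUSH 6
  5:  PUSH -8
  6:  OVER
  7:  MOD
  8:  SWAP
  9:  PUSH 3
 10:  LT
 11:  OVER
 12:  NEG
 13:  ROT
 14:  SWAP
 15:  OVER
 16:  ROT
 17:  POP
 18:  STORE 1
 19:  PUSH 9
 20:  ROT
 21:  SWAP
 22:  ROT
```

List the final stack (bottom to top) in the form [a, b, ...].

[50, 0, 9, 2]

PUSH 50 : [50]
PUSH 1  : [50, 1]
STORE 2 : [50]
PUSH 6  : [50, 6]
PUSH -8 : [50, 6, -8]
OVER    : [50, 6, -8, 6]
MOD     : [50, 6, -2]
SWAP    : [50, -2, 6]
PUSH 3  : [50, -2, 6, 3]
LT      : [50, -2, 0]
OVER    : [50, -2, 0, -2]
NEG     : [50, -2, 0, 2]
ROT     : [50, 0, 2, -2]
SWAP    : [50, 0, -2, 2]
OVER    : [50, 0, -2, 2, -2]
ROT     : [50, 0, 2, -2, -2]
POP     : [50, 0, 2, -2]
STORE 1 : [50, 0, 2]
PUSH 9  : [50, 0, 2, 9]
ROT     : [50, 2, 9, 0]
SWAP    : [50, 2, 0, 9]
ROT     : [50, 0, 9, 2]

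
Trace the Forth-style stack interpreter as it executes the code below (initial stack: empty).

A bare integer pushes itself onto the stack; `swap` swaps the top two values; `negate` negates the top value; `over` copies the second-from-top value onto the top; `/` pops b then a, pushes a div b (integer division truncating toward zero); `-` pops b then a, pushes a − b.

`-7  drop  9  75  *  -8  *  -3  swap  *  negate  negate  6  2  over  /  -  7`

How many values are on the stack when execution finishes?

3

-7     -> -7
drop   -> (empty)
9      -> 9
75     -> 9 75
*      -> 675
-8     -> 675 -8
*      -> -5400
-3     -> -5400 -3
swap   -> -3 -5400
*      -> 16200
negate -> -16200
negate -> 16200
6      -> 16200 6
2      -> 16200 6 2
over   -> 16200 6 2 6
/      -> 16200 6 0
-      -> 16200 6
7      -> 16200 6 7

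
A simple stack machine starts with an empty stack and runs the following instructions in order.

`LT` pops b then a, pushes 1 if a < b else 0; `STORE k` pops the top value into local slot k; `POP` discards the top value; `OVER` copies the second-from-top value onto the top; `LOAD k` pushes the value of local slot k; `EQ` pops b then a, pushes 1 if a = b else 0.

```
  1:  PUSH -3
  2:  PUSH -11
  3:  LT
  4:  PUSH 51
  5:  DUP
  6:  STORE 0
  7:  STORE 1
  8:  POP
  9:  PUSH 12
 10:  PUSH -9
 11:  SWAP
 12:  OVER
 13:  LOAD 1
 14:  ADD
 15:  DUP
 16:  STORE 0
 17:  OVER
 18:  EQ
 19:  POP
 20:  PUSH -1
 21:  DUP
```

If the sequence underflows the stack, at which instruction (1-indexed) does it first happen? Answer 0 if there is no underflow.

0

PUSH -3  -> [-3]
PUSH -11 -> [-3, -11]
LT       -> [0]
PUSH 51  -> [0, 51]
DUP      -> [0, 51, 51]
STORE 0  -> [0, 51]
STORE 1  -> [0]
POP      -> []
PUSH 12  -> [12]
PUSH -9  -> [12, -9]
SWAP     -> [-9, 12]
OVER     -> [-9, 12, -9]
LOAD 1   -> [-9, 12, -9, 51]
ADD      -> [-9, 12, 42]
DUP      -> [-9, 12, 42, 42]
STORE 0  -> [-9, 12, 42]
OVER     -> [-9, 12, 42, 12]
EQ       -> [-9, 12, 0]
POP      -> [-9, 12]
PUSH -1  -> [-9, 12, -1]
DUP      -> [-9, 12, -1, -1]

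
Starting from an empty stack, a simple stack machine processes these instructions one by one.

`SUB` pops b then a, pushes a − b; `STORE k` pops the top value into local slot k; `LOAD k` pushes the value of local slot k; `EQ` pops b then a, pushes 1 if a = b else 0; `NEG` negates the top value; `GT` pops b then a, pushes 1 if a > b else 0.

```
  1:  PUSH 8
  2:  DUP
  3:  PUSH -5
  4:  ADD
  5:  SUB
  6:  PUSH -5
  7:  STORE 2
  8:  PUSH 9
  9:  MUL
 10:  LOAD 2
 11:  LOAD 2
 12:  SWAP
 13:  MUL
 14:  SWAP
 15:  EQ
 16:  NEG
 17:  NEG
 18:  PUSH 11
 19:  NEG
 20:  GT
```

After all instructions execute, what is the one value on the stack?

1

PUSH 8  -> [8]
DUP     -> [8, 8]
PUSH -5 -> [8, 8, -5]
ADD     -> [8, 3]
SUB     -> [5]
PUSH -5 -> [5, -5]
STORE 2 -> [5]
PUSH 9  -> [5, 9]
MUL     -> [45]
LOAD 2  -> [45, -5]
LOAD 2  -> [45, -5, -5]
SWAP    -> [45, -5, -5]
MUL     -> [45, 25]
SWAP    -> [25, 45]
EQ      -> [0]
NEG     -> [0]
NEG     -> [0]
PUSH 11 -> [0, 11]
NEG     -> [0, -11]
GT      -> [1]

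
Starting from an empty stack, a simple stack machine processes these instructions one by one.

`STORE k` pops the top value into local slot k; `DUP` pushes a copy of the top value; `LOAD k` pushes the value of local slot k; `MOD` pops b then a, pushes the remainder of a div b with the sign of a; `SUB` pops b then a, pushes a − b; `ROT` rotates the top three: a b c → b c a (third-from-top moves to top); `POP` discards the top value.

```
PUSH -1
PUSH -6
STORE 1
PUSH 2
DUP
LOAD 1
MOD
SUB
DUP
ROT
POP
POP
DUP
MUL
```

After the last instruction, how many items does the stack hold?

1

PUSH -1 : [-1]
PUSH -6 : [-1, -6]
STORE 1 : [-1]
PUSH 2  : [-1, 2]
DUP     : [-1, 2, 2]
LOAD 1  : [-1, 2, 2, -6]
MOD     : [-1, 2, 2]
SUB     : [-1, 0]
DUP     : [-1, 0, 0]
ROT     : [0, 0, -1]
POP     : [0, 0]
POP     : [0]
DUP     : [0, 0]
MUL     : [0]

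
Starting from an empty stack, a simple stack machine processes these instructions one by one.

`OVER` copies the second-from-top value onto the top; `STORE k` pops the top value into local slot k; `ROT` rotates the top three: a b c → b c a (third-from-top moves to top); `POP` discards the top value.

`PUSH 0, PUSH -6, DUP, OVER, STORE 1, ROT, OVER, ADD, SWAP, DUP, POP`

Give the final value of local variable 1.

-6

PUSH 0  -> 0
PUSH -6 -> 0 -6
DUP     -> 0 -6 -6
OVER    -> 0 -6 -6 -6
STORE 1 -> 0 -6 -6
ROT     -> -6 -6 0
OVER    -> -6 -6 0 -6
ADD     -> -6 -6 -6
SWAP    -> -6 -6 -6
DUP     -> -6 -6 -6 -6
POP     -> -6 -6 -6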